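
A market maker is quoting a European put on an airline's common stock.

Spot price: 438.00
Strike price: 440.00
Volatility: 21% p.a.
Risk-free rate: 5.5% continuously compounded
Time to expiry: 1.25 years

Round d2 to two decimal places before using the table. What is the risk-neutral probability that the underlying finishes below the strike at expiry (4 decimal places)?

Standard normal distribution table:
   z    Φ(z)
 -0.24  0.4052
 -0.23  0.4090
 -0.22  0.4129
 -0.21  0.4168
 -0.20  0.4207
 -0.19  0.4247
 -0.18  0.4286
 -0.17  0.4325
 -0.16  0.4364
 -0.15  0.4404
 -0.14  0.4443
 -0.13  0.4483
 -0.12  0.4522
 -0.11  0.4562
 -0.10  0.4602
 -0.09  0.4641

0.4364

σ√T = 0.21·√1.25 = 0.2348
d₁ = [ln(438/440) + (0.055 + 0.21²/2)·1.25] / 0.2348 = [-0.0046 + 0.0963] / 0.2348 = 0.3908 ⇒ 0.39
d₂ = d₁ − σ√T = 0.3908 − 0.2348 = 0.1560 ⇒ 0.16
Pr(exercise) under Q = N(−d₂) = N(-0.16) = 0.4364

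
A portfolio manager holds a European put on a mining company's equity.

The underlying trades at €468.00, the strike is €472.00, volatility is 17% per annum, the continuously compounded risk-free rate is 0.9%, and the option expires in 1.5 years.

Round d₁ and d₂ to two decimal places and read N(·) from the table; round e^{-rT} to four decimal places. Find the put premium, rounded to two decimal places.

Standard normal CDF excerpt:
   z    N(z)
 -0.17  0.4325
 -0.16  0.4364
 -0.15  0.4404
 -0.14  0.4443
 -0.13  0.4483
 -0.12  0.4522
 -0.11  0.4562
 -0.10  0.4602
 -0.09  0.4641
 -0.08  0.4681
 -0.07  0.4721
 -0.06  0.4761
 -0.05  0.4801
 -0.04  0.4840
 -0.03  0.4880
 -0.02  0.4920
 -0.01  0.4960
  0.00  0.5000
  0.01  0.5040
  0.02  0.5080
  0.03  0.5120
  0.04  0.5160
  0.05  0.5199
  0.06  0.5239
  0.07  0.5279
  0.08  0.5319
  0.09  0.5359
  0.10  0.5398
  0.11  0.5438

σ√T = 0.17 × 1.2247 = 0.2082
d₁ = [ln(468/472) + (0.009 + 0.17²/2)·1.5] / 0.2082 = [-0.0085 + 0.0352] / 0.2082 = 0.1281 → 0.13
d₂ = d₁ − σ√T = 0.1281 − 0.2082 = -0.0801 → -0.08
e^(−rT) = e^(−0.009·1.5) = 0.9866
P = 472·0.9866·N(0.08) − 468·N(-0.13) = 472·0.9866·0.5319 − 468·0.4483 = 247.6926 − 209.8044 = 37.8882

€37.89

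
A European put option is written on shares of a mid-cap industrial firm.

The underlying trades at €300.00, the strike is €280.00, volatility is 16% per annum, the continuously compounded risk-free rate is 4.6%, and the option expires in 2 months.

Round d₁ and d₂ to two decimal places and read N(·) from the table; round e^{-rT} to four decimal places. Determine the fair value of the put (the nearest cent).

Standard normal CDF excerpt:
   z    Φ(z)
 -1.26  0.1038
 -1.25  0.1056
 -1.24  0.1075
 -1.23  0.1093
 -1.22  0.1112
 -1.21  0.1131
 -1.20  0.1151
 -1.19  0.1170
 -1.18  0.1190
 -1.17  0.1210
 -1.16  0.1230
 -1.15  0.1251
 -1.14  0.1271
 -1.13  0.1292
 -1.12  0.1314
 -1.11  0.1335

σ√T = 0.16 × 0.4082 = 0.0653
ln(S/K) + (r + σ²/2)T = ln(300/280) + (0.046 + 0.16²/2)·0.1667 = 0.0690 + 0.0098 = 0.0788
d₁ = 0.0788 / 0.0653 = 1.2063 ⇒ 1.21
d₂ = d₁ − σ√T = 1.2063 − 0.0653 = 1.1409 ⇒ 1.14
e^(−rT) = e^(−0.046·0.1667) = 0.9924
P = 280·0.9924·N(-1.14) − 300·N(-1.21) = 280·0.9924·0.1271 − 300·0.1131 = 35.3175 − 33.9300 = 1.3875

€1.39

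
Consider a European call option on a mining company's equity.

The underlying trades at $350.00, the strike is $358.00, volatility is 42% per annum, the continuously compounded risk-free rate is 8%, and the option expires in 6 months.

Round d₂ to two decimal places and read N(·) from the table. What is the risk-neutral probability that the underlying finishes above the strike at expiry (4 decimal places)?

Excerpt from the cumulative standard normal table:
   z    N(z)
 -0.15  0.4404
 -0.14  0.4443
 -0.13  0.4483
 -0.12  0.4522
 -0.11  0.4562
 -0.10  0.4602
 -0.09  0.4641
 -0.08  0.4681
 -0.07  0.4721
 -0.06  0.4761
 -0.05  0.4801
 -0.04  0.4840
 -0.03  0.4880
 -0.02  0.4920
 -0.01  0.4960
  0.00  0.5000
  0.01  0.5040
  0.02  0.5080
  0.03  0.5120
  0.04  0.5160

0.4641

T = 0.5;  σ√T = 0.2970
d₁ = [ln(350/358) + (0.08 + ½·0.42²)·0.5] / (σ√T) = (-0.0226 + 0.0841) / 0.2970 = 0.2071 which rounds to 0.21
d₂ = 0.2071 − 0.2970 = -0.0899 which rounds to -0.09
Risk-neutral Pr[S_T > K] = N(d₂) = N(-0.09) = 0.4641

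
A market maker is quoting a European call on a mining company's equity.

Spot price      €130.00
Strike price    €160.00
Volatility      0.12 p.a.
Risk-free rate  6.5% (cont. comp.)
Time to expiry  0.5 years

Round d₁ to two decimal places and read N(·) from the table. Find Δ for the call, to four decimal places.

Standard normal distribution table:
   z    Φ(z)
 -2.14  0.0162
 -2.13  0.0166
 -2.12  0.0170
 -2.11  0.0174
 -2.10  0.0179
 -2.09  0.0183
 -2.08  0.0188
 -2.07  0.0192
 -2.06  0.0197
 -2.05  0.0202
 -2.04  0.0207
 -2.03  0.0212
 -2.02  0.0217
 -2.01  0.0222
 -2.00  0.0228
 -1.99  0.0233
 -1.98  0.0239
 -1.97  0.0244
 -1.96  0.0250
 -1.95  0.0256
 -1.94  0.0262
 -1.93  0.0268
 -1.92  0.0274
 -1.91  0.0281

0.0217

σ√T = 0.12 × 0.7071 = 0.0849
d₁ = [ln(130/160) + (0.065 + 0.12²/2)·0.5] / 0.0849 = [-0.2076 + 0.0361] / 0.0849 = -2.0216 which rounds to -2.02
N(d₁) = N(-2.02) = 0.0217
Δ_call = N(d₁) = 0.0217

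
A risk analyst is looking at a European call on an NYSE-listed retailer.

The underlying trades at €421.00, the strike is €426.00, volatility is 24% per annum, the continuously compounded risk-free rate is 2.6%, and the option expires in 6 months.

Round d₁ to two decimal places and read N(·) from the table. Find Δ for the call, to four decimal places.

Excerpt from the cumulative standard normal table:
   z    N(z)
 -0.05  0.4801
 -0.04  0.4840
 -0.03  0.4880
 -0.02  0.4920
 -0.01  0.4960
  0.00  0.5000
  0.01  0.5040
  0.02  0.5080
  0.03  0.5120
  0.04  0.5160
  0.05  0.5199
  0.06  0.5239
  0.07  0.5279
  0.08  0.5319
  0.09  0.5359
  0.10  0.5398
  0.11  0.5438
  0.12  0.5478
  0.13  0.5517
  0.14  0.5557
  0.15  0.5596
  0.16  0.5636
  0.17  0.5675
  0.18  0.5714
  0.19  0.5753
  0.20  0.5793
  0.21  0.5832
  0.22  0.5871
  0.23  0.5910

0.5359

T = 0.5;  σ√T = 0.1697
d₁ = [ln(421/426) + (0.026 + 0.24²/2)·0.5] / 0.1697 = [-0.0118 + 0.0274] / 0.1697 = 0.0919 ⇒ 0.09
N(d₁) = N(0.09) = 0.5359
Δ_call = N(d₁) = 0.5359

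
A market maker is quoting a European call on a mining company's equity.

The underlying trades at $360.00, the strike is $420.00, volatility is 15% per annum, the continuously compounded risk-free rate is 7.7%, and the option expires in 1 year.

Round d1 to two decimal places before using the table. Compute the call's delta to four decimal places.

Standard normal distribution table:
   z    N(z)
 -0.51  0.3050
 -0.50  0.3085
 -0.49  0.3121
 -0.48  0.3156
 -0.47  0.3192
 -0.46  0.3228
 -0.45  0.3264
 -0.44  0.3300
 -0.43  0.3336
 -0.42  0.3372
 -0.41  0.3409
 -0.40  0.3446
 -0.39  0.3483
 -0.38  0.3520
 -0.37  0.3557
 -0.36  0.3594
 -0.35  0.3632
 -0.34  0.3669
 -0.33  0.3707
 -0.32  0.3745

σ√T = 0.15 × 1.0000 = 0.1500
ln(S/K) + (r + σ²/2)T = ln(360/420) + (0.077 + 0.15²/2)·1 = -0.1542 + 0.0882 = -0.0659
d₁ = -0.0659 / 0.1500 = -0.4393 which rounds to -0.44
N(d₁) = N(-0.44) = 0.3300
Δ_call = N(d₁) = 0.3300

0.3300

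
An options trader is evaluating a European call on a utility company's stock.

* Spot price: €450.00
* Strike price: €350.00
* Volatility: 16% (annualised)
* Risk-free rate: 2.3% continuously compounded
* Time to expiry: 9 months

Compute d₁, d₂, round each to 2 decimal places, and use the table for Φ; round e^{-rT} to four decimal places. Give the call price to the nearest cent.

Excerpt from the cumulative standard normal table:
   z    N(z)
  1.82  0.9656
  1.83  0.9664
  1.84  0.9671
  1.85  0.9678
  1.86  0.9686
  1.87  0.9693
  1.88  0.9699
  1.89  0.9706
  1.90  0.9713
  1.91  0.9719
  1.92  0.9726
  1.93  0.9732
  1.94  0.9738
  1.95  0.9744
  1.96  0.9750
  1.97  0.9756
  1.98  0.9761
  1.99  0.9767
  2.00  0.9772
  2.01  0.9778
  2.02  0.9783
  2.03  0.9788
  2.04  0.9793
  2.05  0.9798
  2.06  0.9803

σ√T = 0.16·√0.75 = 0.1386
d₁ = [ln(450/350) + (0.023 + 0.16²/2)·0.75] / 0.1386 = [0.2513 + 0.0268] / 0.1386 = 2.0075 ⇒ 2.01
d₂ = d₁ − σ√T = 2.0075 − 0.1386 = 1.8689 ⇒ 1.87
exp(−rT) = exp(−0.023·0.75) = 0.9829
N(d₁) = N(2.01) = 0.9778;  N(d₂) = N(1.87) = 0.9693
C = 450·0.9778 − 350·0.9829·0.9693 = 440.0100 − 333.4537 = 106.5563

€106.56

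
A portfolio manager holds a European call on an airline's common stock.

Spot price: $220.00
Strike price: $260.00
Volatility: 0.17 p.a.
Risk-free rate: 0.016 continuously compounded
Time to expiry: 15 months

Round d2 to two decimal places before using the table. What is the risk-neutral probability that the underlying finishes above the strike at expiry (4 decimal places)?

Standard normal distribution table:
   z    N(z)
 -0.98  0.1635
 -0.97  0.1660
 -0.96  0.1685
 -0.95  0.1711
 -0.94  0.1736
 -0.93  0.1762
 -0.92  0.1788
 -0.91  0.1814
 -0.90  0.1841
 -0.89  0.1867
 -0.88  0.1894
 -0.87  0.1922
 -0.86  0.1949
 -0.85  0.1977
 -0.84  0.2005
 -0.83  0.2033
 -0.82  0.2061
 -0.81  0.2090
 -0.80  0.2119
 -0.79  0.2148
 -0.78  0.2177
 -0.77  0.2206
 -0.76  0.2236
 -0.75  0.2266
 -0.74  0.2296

0.1922

σ√T = 0.17 × 1.1180 = 0.1901
d₁ = [ln(220/260) + (0.016 + ½·0.17²)·1.25] / (σ√T) = (-0.1671 + 0.0381) / 0.1901 = -0.6787 which rounds to -0.68
d₂ = -0.6787 − 0.1901 = -0.8687 which rounds to -0.87
Risk-neutral Pr[S_T > K] = N(d₂) = N(-0.87) = 0.1922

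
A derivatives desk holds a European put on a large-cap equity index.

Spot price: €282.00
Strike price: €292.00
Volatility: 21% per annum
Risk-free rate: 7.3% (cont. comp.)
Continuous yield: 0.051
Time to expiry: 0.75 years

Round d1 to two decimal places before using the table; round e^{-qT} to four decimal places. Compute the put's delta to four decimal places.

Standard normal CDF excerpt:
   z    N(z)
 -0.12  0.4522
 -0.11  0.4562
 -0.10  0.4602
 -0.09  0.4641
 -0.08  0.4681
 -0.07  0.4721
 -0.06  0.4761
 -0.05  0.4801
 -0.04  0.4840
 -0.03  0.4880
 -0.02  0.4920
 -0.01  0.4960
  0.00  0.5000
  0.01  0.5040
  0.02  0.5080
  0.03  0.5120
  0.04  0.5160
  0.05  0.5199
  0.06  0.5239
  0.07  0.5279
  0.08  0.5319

σ√T = 0.21·√0.75 = 0.1819
d₁ = [ln(282/292) + (0.073 − 0.051 + ½·0.21²)·0.75] / (σ√T) = (-0.0348 + 0.0330) / 0.1819 = -0.0099 ⇒ -0.01
N(d₁) = N(-0.01) = 0.4960
Δ_put = exp(−qT)·(N(d₁) − 1) = 0.9625·(0.4960 − 1) = -0.4851

-0.4851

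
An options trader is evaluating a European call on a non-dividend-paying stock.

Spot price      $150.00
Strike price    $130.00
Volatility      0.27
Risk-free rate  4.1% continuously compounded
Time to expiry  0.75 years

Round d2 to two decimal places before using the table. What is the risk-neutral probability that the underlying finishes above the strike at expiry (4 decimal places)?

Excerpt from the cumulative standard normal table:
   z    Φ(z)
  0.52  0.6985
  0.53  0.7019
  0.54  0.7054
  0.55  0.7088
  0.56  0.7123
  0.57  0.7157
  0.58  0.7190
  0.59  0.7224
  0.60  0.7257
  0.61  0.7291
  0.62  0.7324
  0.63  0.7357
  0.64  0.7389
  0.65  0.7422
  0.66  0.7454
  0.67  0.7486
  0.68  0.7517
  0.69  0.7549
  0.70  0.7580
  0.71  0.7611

σ√T = 0.27 × 0.8660 = 0.2338
d₁ = [ln(150/130) + (0.041 + ½·0.27²)·0.75] / (σ√T) = (0.1431 + 0.0581) / 0.2338 = 0.8604 which rounds to 0.86
d₂ = 0.8604 − 0.2338 = 0.6266 which rounds to 0.63
Pr(exercise) under Q = N(d₂) = 0.7357

0.7357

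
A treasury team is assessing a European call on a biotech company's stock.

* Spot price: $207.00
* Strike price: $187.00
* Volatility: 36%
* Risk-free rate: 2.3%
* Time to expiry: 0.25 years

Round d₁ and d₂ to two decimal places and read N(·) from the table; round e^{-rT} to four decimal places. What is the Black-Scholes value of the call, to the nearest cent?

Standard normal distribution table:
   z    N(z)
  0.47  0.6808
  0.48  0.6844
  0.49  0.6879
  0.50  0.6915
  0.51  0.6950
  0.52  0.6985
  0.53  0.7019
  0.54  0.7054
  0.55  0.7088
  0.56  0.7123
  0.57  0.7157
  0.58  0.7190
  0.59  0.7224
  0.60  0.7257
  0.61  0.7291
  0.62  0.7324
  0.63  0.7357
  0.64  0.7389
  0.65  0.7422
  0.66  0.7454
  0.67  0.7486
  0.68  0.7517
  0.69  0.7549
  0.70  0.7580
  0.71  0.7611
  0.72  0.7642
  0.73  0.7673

σ√T = 0.36·√0.25 = 0.1800
d₁ = [ln(207/187) + (0.023 + 0.36²/2)·0.25] / 0.1800 = [0.1016 + 0.0219] / 0.1800 = 0.6864 which rounds to 0.69
d₂ = d₁ − σ√T = 0.6864 − 0.1800 = 0.5064 which rounds to 0.51
e^(−rT) = e^(−0.023·0.25) = 0.9943
N(d₁) = N(0.69) = 0.7549;  N(d₂) = N(0.51) = 0.6950
C = 207·0.7549 − 187·0.9943·0.6950 = 156.2643 − 129.2242 = 27.0401

$27.04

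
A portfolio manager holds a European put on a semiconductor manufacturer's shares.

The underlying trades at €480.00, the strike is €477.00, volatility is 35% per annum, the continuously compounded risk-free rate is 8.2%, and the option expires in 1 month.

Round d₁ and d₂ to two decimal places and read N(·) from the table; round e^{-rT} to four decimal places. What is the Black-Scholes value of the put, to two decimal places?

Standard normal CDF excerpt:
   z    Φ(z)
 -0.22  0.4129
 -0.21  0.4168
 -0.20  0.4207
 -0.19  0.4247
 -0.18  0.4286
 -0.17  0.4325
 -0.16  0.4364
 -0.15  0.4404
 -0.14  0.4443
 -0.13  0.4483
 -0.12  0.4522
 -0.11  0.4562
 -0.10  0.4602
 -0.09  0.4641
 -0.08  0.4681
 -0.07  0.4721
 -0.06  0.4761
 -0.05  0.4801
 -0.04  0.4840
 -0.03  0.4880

σ√T = 0.35 × 0.2887 = 0.1010
d₁ = [ln(480/477) + (0.082 + ½·0.35²)·0.08333] / (σ√T) = (0.0063 + 0.0119) / 0.1010 = 0.1802 ≈ 0.18
d₂ = 0.1802 − 0.1010 = 0.0792 ≈ 0.08
exp(−rT) = exp(−0.082·0.08333) = 0.9932
N(−d₂) = N(-0.08) = 0.4681;  N(−d₁) = N(-0.18) = 0.4286
P = 477·0.9932·0.4681 − 480·0.4286 = 221.7654 − 205.7280 = 16.0374

€16.04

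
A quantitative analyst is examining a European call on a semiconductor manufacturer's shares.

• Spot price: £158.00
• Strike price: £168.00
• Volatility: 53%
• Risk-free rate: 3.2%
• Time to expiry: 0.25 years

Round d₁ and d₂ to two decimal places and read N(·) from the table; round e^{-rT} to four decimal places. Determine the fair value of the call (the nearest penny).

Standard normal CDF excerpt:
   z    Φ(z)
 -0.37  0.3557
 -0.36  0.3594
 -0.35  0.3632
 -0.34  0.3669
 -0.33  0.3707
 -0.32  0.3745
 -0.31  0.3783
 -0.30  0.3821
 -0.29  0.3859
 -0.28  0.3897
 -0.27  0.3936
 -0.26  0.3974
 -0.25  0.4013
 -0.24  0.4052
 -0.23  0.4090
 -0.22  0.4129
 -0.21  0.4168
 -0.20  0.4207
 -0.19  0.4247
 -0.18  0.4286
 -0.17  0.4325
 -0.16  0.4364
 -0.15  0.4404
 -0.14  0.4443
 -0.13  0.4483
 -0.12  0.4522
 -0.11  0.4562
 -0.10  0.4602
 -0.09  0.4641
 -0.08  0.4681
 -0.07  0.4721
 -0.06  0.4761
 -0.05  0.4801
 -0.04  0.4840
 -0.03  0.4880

σ√T = 0.53 × 0.5000 = 0.2650
ln(S/K) + (r + σ²/2)T = ln(158/168) + (0.032 + 0.53²/2)·0.25 = -0.0614 + 0.0431 = -0.0183
d₁ = -0.0183 / 0.2650 = -0.0689 which rounds to -0.07
d₂ = d₁ − σ√T = -0.0689 − 0.2650 = -0.3339 which rounds to -0.33
e^(−rT) = e^(−0.032·0.25) = 0.9920
C = 158·N(-0.07) − 168·0.9920·N(-0.33) = 158·0.4721 − 168·0.9920·0.3707 = 74.5918 − 61.7794 = 12.8124

£12.81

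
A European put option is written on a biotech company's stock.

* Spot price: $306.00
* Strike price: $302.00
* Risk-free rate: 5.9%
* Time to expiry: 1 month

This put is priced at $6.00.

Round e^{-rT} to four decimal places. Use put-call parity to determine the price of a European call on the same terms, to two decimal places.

exp(−rT) = exp(−0.059·0.08333) = 0.9951
Put-call parity: C − P = S − K·e^(−rT) = 306 − 302·0.9951 = 306 − 300.5202 = 5.4798
C = P + (C − P) = 6.00 + (5.4798) = 11.4798

$11.48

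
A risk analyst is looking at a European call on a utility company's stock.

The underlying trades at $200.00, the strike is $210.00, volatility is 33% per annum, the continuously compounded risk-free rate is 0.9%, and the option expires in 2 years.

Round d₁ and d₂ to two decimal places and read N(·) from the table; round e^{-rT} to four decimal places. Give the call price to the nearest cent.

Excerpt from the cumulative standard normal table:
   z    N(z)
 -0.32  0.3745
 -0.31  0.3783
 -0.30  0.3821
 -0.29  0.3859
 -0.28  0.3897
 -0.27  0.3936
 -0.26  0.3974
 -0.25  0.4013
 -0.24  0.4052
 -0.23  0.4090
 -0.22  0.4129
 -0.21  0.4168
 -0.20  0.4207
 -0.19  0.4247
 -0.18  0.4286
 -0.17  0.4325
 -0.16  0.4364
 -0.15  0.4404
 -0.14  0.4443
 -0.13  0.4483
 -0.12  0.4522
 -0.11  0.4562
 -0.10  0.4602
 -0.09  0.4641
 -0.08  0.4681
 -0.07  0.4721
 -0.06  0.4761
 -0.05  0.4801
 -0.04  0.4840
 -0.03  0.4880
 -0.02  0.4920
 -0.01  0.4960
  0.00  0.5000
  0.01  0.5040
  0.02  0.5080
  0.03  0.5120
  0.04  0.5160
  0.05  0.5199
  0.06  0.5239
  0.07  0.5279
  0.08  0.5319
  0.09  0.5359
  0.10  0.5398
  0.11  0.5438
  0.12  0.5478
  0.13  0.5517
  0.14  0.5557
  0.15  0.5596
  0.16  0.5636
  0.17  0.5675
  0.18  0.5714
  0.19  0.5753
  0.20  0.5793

$34.69

σ√T = 0.33 × 1.4142 = 0.4667
d₁ = [ln(200/210) + (0.009 + 0.33²/2)·2] / 0.4667 = [-0.0488 + 0.1269] / 0.4667 = 0.1674 ≈ 0.17
d₂ = d₁ − σ√T = 0.1674 − 0.4667 = -0.2993 ≈ -0.30
exp(−rT) = exp(−0.009·2) = 0.9822
C = 200·N(0.17) − 210·0.9822·N(-0.30) = 200·0.5675 − 210·0.9822·0.3821 = 113.5000 − 78.8127 = 34.6873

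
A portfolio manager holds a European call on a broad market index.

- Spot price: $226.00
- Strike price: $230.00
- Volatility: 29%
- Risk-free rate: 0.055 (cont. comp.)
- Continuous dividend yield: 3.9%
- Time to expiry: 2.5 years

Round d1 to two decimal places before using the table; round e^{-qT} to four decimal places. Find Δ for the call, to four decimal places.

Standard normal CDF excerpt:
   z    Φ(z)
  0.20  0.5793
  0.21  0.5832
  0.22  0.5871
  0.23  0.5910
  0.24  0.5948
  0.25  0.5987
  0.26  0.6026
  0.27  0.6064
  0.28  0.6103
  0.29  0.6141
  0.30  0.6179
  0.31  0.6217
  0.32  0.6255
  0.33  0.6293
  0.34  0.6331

σ√T = 0.29·√2.5 = 0.4585
d₁ = [ln(226/230) + (0.055 − 0.039 + 0.29²/2)·2.5] / 0.4585 = [-0.0175 + 0.1451] / 0.4585 = 0.2782 → 0.28
N(d₁) = N(0.28) = 0.6103
Δ_call = exp(−qT)·N(d₁) = 0.9071·0.6103 = 0.5536

0.5536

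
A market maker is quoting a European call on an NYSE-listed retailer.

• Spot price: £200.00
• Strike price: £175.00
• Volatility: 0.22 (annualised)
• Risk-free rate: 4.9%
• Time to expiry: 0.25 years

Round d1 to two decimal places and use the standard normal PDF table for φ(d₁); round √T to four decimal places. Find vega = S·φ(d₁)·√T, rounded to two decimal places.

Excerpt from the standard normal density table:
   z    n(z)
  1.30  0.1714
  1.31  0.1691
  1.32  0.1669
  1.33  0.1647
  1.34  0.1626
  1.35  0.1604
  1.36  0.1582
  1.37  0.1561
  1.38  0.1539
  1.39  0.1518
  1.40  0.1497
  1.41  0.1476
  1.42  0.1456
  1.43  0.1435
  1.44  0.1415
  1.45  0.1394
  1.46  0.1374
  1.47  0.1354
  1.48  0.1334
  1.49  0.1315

15.39

σ√T = 0.22 × 0.5000 = 0.1100
d₁ = [ln(200/175) + (0.049 + 0.22²/2)·0.25] / 0.1100 = [0.1335 + 0.0183] / 0.1100 = 1.3803 → 1.38
√T = √0.25 = 0.5000
φ(d₁) = φ(1.38) = 0.1539
vega = S·φ(d₁)·√T = 200·0.1539·0.5000 = 15.3900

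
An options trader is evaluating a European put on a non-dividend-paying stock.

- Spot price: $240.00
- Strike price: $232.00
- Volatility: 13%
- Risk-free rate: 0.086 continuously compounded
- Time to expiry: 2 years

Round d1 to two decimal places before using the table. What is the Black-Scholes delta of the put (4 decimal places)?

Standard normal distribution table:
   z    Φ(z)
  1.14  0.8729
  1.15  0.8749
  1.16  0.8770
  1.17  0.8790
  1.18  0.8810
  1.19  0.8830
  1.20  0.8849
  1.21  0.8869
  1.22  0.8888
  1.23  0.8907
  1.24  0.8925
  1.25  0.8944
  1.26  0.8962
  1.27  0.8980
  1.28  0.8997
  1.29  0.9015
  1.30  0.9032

σ√T = 0.13 × 1.4142 = 0.1838
ln(S/K) + (r + σ²/2)T = ln(240/232) + (0.086 + 0.13²/2)·2 = 0.0339 + 0.1889 = 0.2228
d₁ = 0.2228 / 0.1838 = 1.2119 → 1.21
N(d₁) = N(1.21) = 0.8869
Δ_put = N(d₁) − 1 = 0.8869 − 1 = -0.1131

-0.1131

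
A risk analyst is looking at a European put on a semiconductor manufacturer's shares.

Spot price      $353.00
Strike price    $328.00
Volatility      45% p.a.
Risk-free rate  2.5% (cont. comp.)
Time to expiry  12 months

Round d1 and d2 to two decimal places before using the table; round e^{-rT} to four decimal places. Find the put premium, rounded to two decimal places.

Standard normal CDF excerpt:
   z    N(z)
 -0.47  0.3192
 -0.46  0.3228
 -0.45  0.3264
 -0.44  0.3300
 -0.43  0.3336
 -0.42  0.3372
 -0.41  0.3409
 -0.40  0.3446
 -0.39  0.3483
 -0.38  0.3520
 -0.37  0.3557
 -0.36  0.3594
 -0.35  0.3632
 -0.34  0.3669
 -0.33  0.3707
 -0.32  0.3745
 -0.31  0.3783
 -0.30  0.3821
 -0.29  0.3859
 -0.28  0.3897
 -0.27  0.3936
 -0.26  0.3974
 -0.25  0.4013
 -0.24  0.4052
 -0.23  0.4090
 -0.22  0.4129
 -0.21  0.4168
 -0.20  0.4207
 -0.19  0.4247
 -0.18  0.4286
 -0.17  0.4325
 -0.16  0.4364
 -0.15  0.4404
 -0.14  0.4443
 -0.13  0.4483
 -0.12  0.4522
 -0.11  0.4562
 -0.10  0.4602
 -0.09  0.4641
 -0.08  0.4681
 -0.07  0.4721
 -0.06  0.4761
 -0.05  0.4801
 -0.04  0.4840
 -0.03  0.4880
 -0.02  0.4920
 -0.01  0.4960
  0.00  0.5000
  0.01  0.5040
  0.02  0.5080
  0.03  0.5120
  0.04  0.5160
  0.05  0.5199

$44.74

σ√T = 0.45·√1 = 0.4500
d₁ = [ln(353/328) + (0.025 + 0.45²/2)·1] / 0.4500 = [0.0735 + 0.1263] / 0.4500 = 0.4438 → 0.44
d₂ = d₁ − σ√T = 0.4438 − 0.4500 = -0.0062 → -0.01
e^(−rT) = e^(−0.025·1) = 0.9753
P = 328·0.9753·N(0.01) − 353·N(-0.44) = 328·0.9753·0.5040 − 353·0.3300 = 161.2288 − 116.4900 = 44.7388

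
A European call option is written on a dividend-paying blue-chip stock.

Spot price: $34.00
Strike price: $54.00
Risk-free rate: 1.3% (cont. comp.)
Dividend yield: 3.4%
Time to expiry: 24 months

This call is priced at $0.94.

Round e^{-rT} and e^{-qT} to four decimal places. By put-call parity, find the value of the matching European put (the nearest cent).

$21.79

e^(−qT) = e^(−0.034·2) = 0.9343;  e^(−rT) = e^(−0.013·2) = 0.9743
Put-call parity: C − P = S·e^(−qT) − K·e^(−rT) = 34·0.9343 − 54·0.9743 = 31.7662 − 52.6122 = -20.8460
P = C − (C − P) = 0.94 − (-20.8460) = 21.7860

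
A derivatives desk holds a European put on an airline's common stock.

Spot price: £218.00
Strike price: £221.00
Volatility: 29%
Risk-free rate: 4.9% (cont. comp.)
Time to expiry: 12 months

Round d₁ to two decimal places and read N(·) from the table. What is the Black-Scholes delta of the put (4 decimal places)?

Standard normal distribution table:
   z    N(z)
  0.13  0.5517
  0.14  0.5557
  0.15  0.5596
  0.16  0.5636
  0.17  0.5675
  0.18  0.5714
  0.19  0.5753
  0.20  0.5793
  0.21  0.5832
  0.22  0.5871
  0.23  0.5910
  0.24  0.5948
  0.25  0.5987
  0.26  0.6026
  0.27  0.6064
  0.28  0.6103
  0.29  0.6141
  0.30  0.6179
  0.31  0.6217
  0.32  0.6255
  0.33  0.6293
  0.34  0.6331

σ√T = 0.29 × 1.0000 = 0.2900
d₁ = [ln(218/221) + (0.049 + 0.29²/2)·1] / 0.2900 = [-0.0137 + 0.0910] / 0.2900 = 0.2668 which rounds to 0.27
N(d₁) = N(0.27) = 0.6064
Δ_put = N(d₁) − 1 = 0.6064 − 1 = -0.3936

-0.3936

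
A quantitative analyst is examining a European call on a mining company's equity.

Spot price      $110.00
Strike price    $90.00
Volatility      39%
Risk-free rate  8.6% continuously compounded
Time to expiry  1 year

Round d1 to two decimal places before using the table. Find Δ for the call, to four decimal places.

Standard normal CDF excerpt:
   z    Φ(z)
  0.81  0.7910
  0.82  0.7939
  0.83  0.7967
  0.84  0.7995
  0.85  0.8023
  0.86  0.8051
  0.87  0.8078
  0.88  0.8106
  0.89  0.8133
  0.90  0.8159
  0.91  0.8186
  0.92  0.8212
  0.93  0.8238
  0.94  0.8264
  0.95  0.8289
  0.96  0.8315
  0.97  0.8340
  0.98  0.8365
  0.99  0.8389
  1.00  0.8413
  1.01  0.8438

0.8238

σ√T = 0.39 × 1.0000 = 0.3900
d₁ = [ln(110/90) + (0.086 + 0.39²/2)·1] / 0.3900 = [0.2007 + 0.1620] / 0.3900 = 0.9301 ≈ 0.93
N(d₁) = N(0.93) = 0.8238
Δ_call = N(d₁) = 0.8238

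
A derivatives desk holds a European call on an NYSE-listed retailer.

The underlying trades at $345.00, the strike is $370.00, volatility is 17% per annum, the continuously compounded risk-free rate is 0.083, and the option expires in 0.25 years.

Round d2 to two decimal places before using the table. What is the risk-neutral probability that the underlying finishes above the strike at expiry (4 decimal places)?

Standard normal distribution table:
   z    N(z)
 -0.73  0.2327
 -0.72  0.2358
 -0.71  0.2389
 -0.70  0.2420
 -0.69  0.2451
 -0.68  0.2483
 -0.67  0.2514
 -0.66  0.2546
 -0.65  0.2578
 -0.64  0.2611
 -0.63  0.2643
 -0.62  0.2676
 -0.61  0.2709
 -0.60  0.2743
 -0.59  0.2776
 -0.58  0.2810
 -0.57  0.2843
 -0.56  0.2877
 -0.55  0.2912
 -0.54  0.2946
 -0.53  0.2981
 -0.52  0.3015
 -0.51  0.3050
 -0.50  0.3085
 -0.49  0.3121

0.2676

T = 0.25;  σ√T = 0.0850
d₁ = [ln(345/370) + (0.083 + ½·0.17²)·0.25] / (σ√T) = (-0.0700 + 0.0244) / 0.0850 = -0.5364 ≈ -0.54
d₂ = -0.5364 − 0.0850 = -0.6214 ≈ -0.62
Pr(exercise) under Q = N(d₂) = 0.2676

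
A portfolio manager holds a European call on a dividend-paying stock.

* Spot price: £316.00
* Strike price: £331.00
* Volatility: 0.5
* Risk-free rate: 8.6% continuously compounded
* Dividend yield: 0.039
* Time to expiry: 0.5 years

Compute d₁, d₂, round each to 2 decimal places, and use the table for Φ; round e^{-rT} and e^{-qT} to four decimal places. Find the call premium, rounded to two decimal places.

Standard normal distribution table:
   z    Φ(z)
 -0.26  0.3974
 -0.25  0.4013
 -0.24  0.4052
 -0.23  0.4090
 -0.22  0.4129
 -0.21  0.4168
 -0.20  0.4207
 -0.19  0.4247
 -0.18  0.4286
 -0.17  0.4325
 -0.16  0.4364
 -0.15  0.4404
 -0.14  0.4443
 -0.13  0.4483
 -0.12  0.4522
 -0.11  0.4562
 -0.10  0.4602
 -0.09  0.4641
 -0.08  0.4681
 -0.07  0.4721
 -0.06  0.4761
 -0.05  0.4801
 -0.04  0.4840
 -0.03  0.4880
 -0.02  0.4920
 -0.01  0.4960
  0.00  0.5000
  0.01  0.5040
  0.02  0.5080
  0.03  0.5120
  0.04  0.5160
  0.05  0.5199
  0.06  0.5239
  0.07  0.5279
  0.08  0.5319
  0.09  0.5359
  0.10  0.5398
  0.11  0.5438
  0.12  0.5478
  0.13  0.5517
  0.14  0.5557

σ√T = 0.5·√0.5 = 0.3536
d₁ = [ln(316/331) + (0.086 − 0.039 + 0.5²/2)·0.5] / 0.3536 = [-0.0464 + 0.0860] / 0.3536 = 0.1121 → 0.11
d₂ = d₁ − σ√T = 0.1121 − 0.3536 = -0.2415 → -0.24
exp(−qT) = exp(−0.039·0.5) = 0.9807;  exp(−rT) = exp(−0.086·0.5) = 0.9579
N(d₁) = N(0.11) = 0.5438;  N(d₂) = N(-0.24) = 0.4052
C = 316·0.9807·0.5438 − 331·0.9579·0.4052 = 168.5243 − 128.4747 = 40.0496

£40.05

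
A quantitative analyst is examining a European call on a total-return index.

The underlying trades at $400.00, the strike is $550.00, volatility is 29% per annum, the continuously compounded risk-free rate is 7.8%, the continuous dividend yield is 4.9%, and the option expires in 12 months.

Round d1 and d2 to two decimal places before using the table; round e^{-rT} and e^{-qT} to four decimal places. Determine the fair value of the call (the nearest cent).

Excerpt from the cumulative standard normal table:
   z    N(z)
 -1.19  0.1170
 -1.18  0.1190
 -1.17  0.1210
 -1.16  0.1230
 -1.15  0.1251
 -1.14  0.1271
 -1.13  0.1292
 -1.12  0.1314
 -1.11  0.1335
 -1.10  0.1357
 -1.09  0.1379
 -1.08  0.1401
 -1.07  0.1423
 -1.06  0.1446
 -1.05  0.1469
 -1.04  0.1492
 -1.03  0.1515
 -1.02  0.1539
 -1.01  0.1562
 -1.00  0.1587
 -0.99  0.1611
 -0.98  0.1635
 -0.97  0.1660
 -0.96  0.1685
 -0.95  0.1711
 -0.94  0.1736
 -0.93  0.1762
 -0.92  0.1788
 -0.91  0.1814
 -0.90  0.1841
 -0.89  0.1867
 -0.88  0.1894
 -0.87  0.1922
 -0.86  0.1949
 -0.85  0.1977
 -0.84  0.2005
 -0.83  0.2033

T = 1;  σ√T = 0.2900
d₁ = [ln(400/550) + (0.078 − 0.049 + ½·0.29²)·1] / (σ√T) = (-0.3185 + 0.0711) / 0.2900 = -0.8531 ≈ -0.85
d₂ = -0.8531 − 0.2900 = -1.1431 ≈ -1.14
exp(−qT) = exp(−0.049·1) = 0.9522;  exp(−rT) = exp(−0.078·1) = 0.9250
N(d₁) = N(-0.85) = 0.1977;  N(d₂) = N(-1.14) = 0.1271
C = 400·0.9522·0.1977 − 550·0.9250·0.1271 = 75.3000 − 64.6621 = 10.6379

$10.64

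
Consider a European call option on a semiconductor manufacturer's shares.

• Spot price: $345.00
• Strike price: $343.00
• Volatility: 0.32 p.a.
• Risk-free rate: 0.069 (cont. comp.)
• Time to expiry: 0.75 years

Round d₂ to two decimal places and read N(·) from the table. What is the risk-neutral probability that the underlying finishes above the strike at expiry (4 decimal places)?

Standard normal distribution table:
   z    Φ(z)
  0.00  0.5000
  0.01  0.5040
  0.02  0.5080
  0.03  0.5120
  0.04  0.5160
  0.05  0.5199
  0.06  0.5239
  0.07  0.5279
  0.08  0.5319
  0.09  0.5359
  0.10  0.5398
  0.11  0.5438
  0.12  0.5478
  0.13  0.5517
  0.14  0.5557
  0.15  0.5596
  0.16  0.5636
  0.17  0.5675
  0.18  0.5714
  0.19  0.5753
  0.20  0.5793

σ√T = 0.32 × 0.8660 = 0.2771
d₁ = [ln(345/343) + (0.069 + 0.32²/2)·0.75] / 0.2771 = [0.0058 + 0.0902] / 0.2771 = 0.3463 ≈ 0.35
d₂ = d₁ − σ√T = 0.3463 − 0.2771 = 0.0692 ≈ 0.07
Pr(exercise) under Q = N(d₂) = 0.5279

0.5279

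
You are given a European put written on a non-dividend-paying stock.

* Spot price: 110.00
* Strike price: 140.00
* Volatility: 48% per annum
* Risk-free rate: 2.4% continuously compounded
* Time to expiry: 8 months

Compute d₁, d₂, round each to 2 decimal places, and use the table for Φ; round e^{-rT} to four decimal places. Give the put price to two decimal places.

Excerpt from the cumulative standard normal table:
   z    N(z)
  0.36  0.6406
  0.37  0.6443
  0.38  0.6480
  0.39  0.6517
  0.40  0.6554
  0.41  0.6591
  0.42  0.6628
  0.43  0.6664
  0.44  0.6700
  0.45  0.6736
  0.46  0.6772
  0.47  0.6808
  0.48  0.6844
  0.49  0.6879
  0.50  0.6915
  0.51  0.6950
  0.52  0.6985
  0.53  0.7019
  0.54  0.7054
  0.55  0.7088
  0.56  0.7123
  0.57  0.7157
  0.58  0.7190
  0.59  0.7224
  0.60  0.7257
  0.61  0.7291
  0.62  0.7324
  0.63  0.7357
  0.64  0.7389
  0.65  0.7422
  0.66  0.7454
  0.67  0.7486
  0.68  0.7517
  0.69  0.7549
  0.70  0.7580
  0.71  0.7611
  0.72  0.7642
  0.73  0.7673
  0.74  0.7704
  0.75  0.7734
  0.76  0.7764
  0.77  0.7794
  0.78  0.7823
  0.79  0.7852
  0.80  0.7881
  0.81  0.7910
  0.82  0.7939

36.10

T = 0.6667;  σ√T = 0.3919
d₁ = [ln(110/140) + (0.024 + 0.48²/2)·0.6667] / 0.3919 = [-0.2412 + 0.0928] / 0.3919 = -0.3786 which rounds to -0.38
d₂ = d₁ − σ√T = -0.3786 − 0.3919 = -0.7705 which rounds to -0.77
e^(−rT) = e^(−0.024·0.6667) = 0.9841
N(−d₂) = N(0.77) = 0.7794;  N(−d₁) = N(0.38) = 0.6480
P = 140·0.9841·0.7794 − 110·0.6480 = 107.3811 − 71.2800 = 36.1011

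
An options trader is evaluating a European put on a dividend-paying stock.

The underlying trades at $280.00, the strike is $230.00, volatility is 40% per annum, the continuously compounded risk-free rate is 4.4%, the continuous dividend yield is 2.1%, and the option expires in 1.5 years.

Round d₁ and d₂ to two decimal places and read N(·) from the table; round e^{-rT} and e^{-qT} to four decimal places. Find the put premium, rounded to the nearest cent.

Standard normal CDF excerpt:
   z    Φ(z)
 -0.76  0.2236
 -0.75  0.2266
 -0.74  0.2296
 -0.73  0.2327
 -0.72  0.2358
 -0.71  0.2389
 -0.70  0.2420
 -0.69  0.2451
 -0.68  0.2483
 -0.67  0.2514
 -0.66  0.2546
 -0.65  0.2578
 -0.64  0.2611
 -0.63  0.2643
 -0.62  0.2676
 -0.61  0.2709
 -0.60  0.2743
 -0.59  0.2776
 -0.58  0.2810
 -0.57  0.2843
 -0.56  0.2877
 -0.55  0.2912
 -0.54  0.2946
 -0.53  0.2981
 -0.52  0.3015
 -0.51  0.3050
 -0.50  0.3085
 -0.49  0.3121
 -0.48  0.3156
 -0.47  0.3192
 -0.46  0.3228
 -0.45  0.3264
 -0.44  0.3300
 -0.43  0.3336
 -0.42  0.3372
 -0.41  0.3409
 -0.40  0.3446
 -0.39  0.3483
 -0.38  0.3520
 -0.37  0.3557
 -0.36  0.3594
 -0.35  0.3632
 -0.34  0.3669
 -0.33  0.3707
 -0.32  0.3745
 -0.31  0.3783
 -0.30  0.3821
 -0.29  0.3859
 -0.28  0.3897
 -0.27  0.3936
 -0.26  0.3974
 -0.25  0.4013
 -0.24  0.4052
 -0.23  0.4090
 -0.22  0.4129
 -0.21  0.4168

$24.08

T = 1.5;  σ√T = 0.4899
d₁ = [ln(280/230) + (0.044 − 0.021 + ½·0.4²)·1.5] / (σ√T) = (0.1967 + 0.1545) / 0.4899 = 0.7169 ⇒ 0.72
d₂ = 0.7169 − 0.4899 = 0.2270 ⇒ 0.23
exp(−qT) = exp(−0.021·1.5) = 0.9690;  exp(−rT) = exp(−0.044·1.5) = 0.9361
N(−d₂) = N(-0.23) = 0.4090;  N(−d₁) = N(-0.72) = 0.2358
P = 230·0.9361·0.4090 − 280·0.9690·0.2358 = 88.0589 − 63.9773 = 24.0817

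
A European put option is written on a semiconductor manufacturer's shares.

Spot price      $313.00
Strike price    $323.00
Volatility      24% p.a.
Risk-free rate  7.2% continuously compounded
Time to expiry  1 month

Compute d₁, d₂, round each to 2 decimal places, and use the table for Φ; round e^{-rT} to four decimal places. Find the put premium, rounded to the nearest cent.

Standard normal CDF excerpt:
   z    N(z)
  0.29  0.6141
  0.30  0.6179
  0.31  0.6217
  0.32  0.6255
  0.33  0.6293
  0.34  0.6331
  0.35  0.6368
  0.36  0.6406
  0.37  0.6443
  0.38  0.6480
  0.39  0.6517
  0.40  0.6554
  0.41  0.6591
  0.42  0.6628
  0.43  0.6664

σ√T = 0.24 × 0.2887 = 0.0693
ln(S/K) + (r + σ²/2)T = ln(313/323) + (0.072 + 0.24²/2)·0.08333 = -0.0314 + 0.0084 = -0.0230
d₁ = -0.0230 / 0.0693 = -0.3327 → -0.33
d₂ = d₁ − σ√T = -0.3327 − 0.0693 = -0.4020 → -0.40
e^(−rT) = e^(−0.072·0.08333) = 0.9940
P = 323·0.9940·N(0.40) − 313·N(0.33) = 323·0.9940·0.6554 − 313·0.6293 = 210.4240 − 196.9709 = 13.4531

$13.45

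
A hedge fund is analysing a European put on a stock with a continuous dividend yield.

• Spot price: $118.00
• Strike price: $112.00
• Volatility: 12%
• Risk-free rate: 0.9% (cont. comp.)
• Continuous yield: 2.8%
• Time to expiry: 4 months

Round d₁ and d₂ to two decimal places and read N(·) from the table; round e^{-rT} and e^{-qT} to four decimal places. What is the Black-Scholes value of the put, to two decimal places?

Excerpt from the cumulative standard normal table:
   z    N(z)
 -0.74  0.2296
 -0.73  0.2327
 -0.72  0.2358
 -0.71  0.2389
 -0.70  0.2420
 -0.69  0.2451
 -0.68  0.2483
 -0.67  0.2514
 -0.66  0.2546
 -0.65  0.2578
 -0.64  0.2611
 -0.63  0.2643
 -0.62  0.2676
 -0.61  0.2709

σ√T = 0.12·√0.3333 = 0.0693
d₁ = [ln(118/112) + (0.009 − 0.028 + 0.12²/2)·0.3333] / 0.0693 = [0.0522 − 0.0039] / 0.0693 = 0.6965 ⇒ 0.70
d₂ = d₁ − σ√T = 0.6965 − 0.0693 = 0.6272 ⇒ 0.63
exp(−qT) = exp(−0.028·0.3333) = 0.9907;  exp(−rT) = exp(−0.009·0.3333) = 0.9970
N(−d₂) = N(-0.63) = 0.2643;  N(−d₁) = N(-0.70) = 0.2420
P = 112·0.9970·0.2643 − 118·0.9907·0.2420 = 29.5128 − 28.2904 = 1.2224

$1.22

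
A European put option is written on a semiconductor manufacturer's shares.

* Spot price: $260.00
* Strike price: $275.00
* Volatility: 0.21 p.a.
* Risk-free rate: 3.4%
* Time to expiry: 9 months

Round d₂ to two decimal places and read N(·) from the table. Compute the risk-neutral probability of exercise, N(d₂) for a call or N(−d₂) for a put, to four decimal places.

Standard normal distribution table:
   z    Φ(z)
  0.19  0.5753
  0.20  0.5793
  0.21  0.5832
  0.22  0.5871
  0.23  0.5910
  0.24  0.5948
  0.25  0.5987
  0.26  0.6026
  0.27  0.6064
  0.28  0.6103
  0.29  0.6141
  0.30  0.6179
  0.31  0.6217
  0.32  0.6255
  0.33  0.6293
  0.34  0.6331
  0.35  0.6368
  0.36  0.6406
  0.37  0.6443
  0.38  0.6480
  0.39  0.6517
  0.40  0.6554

0.6026

σ√T = 0.21 × 0.8660 = 0.1819
ln(S/K) + (r + σ²/2)T = ln(260/275) + (0.034 + 0.21²/2)·0.75 = -0.0561 + 0.0420 = -0.0141
d₁ = -0.0141 / 0.1819 = -0.0773 → -0.08
d₂ = d₁ − σ√T = -0.0773 − 0.1819 = -0.2591 → -0.26
Pr(exercise) under Q = N(−d₂) = N(0.26) = 0.6026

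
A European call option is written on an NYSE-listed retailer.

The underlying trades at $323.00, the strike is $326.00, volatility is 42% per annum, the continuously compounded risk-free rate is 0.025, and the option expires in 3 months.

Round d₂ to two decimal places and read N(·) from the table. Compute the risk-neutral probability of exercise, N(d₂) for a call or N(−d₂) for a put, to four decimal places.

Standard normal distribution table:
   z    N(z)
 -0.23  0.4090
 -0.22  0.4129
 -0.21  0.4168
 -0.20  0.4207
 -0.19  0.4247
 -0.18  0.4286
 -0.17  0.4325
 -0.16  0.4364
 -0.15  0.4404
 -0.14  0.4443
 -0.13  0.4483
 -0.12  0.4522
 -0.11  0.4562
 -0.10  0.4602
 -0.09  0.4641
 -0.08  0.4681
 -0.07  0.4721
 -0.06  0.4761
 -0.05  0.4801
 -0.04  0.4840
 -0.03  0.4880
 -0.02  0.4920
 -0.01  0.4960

σ√T = 0.42 × 0.5000 = 0.2100
d₁ = [ln(323/326) + (0.025 + 0.42²/2)·0.25] / 0.2100 = [-0.0092 + 0.0283] / 0.2100 = 0.0907 ≈ 0.09
d₂ = d₁ − σ√T = 0.0907 − 0.2100 = -0.1193 ≈ -0.12
Pr(exercise) under Q = N(d₂) = 0.4522

0.4522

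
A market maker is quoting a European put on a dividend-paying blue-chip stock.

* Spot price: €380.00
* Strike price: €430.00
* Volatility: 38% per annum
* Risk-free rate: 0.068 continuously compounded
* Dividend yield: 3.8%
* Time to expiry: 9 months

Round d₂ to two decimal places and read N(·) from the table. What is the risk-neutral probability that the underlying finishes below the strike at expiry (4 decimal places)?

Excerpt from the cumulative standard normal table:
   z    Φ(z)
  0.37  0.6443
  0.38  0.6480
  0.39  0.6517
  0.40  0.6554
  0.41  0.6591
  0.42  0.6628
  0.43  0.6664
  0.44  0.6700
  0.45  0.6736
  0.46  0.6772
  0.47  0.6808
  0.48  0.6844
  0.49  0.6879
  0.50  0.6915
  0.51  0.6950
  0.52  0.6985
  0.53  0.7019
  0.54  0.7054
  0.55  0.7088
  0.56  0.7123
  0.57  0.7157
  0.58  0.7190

0.6808

σ√T = 0.38 × 0.8660 = 0.3291
d₁ = [ln(380/430) + (0.068 − 0.038 + 0.38²/2)·0.75] / 0.3291 = [-0.1236 + 0.0767] / 0.3291 = -0.1427 ≈ -0.14
d₂ = d₁ − σ√T = -0.1427 − 0.3291 = -0.4718 ≈ -0.47
Risk-neutral Pr[S_T < K] = N(−d₂) = N(0.47) = 0.6808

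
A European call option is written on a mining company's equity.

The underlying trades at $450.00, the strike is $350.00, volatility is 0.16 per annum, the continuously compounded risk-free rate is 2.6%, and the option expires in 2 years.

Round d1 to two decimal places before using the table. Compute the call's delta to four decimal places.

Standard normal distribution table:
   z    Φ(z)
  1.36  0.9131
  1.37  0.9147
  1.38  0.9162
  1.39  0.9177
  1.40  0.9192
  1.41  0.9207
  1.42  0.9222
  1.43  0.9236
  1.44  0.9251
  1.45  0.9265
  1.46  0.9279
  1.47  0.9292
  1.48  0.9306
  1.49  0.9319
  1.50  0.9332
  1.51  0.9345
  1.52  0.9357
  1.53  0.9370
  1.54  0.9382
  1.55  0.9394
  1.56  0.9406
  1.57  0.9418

0.9265

σ√T = 0.16·√2 = 0.2263
d₁ = [ln(450/350) + (0.026 + ½·0.16²)·2] / (σ√T) = (0.2513 + 0.0776) / 0.2263 = 1.4536 ⇒ 1.45
N(d₁) = N(1.45) = 0.9265
Δ_call = N(d₁) = 0.9265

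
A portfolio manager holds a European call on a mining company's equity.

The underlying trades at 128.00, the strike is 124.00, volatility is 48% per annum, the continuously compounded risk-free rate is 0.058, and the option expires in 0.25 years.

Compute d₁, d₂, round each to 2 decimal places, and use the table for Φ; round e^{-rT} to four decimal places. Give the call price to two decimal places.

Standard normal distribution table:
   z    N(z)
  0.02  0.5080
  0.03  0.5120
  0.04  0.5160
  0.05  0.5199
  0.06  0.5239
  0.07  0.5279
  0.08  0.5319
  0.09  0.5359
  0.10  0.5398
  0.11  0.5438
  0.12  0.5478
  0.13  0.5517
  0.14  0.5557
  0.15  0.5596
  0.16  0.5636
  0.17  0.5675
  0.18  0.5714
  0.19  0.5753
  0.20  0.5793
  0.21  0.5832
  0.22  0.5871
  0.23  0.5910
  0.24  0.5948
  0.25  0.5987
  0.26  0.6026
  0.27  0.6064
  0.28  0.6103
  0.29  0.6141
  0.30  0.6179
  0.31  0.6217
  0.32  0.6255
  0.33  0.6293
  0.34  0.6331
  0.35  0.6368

T = 0.25;  σ√T = 0.2400
d₁ = [ln(128/124) + (0.058 + 0.48²/2)·0.25] / 0.2400 = [0.0317 + 0.0433] / 0.2400 = 0.3127 ⇒ 0.31
d₂ = d₁ − σ√T = 0.3127 − 0.2400 = 0.0727 ⇒ 0.07
e^(−rT) = e^(−0.058·0.25) = 0.9856
N(d₁) = N(0.31) = 0.6217;  N(d₂) = N(0.07) = 0.5279
C = 128·0.6217 − 124·0.9856·0.5279 = 79.5776 − 64.5170 = 15.0606

15.06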